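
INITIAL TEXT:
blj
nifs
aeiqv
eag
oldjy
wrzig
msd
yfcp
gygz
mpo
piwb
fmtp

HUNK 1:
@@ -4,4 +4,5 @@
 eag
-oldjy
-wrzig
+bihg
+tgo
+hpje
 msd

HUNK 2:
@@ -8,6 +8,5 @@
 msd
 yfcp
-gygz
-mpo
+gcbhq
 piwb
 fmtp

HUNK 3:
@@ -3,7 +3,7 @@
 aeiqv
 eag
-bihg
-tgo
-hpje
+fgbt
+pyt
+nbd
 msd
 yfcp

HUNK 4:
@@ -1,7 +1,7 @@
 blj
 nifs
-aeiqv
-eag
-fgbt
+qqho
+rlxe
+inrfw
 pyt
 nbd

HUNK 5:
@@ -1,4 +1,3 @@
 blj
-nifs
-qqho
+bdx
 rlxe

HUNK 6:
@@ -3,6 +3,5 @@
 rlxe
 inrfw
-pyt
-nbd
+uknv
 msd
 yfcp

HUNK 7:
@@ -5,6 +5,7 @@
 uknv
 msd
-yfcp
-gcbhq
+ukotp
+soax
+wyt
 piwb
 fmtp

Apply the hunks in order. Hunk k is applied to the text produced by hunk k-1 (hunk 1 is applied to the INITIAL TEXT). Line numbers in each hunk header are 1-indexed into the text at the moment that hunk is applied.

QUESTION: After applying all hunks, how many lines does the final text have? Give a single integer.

Answer: 11

Derivation:
Hunk 1: at line 4 remove [oldjy,wrzig] add [bihg,tgo,hpje] -> 13 lines: blj nifs aeiqv eag bihg tgo hpje msd yfcp gygz mpo piwb fmtp
Hunk 2: at line 8 remove [gygz,mpo] add [gcbhq] -> 12 lines: blj nifs aeiqv eag bihg tgo hpje msd yfcp gcbhq piwb fmtp
Hunk 3: at line 3 remove [bihg,tgo,hpje] add [fgbt,pyt,nbd] -> 12 lines: blj nifs aeiqv eag fgbt pyt nbd msd yfcp gcbhq piwb fmtp
Hunk 4: at line 1 remove [aeiqv,eag,fgbt] add [qqho,rlxe,inrfw] -> 12 lines: blj nifs qqho rlxe inrfw pyt nbd msd yfcp gcbhq piwb fmtp
Hunk 5: at line 1 remove [nifs,qqho] add [bdx] -> 11 lines: blj bdx rlxe inrfw pyt nbd msd yfcp gcbhq piwb fmtp
Hunk 6: at line 3 remove [pyt,nbd] add [uknv] -> 10 lines: blj bdx rlxe inrfw uknv msd yfcp gcbhq piwb fmtp
Hunk 7: at line 5 remove [yfcp,gcbhq] add [ukotp,soax,wyt] -> 11 lines: blj bdx rlxe inrfw uknv msd ukotp soax wyt piwb fmtp
Final line count: 11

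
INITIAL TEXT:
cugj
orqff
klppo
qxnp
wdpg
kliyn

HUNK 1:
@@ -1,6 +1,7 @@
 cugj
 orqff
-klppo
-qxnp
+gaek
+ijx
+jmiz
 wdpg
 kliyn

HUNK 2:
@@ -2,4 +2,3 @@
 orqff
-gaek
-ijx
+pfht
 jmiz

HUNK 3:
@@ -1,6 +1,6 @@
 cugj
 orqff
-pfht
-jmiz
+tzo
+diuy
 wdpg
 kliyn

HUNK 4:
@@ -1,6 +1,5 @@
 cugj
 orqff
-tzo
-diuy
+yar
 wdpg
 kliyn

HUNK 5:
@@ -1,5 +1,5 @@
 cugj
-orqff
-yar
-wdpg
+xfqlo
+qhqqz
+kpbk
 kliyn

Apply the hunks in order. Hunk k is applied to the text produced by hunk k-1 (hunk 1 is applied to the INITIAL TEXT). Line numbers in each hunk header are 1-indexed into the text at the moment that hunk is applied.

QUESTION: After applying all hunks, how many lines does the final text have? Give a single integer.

Hunk 1: at line 1 remove [klppo,qxnp] add [gaek,ijx,jmiz] -> 7 lines: cugj orqff gaek ijx jmiz wdpg kliyn
Hunk 2: at line 2 remove [gaek,ijx] add [pfht] -> 6 lines: cugj orqff pfht jmiz wdpg kliyn
Hunk 3: at line 1 remove [pfht,jmiz] add [tzo,diuy] -> 6 lines: cugj orqff tzo diuy wdpg kliyn
Hunk 4: at line 1 remove [tzo,diuy] add [yar] -> 5 lines: cugj orqff yar wdpg kliyn
Hunk 5: at line 1 remove [orqff,yar,wdpg] add [xfqlo,qhqqz,kpbk] -> 5 lines: cugj xfqlo qhqqz kpbk kliyn
Final line count: 5

Answer: 5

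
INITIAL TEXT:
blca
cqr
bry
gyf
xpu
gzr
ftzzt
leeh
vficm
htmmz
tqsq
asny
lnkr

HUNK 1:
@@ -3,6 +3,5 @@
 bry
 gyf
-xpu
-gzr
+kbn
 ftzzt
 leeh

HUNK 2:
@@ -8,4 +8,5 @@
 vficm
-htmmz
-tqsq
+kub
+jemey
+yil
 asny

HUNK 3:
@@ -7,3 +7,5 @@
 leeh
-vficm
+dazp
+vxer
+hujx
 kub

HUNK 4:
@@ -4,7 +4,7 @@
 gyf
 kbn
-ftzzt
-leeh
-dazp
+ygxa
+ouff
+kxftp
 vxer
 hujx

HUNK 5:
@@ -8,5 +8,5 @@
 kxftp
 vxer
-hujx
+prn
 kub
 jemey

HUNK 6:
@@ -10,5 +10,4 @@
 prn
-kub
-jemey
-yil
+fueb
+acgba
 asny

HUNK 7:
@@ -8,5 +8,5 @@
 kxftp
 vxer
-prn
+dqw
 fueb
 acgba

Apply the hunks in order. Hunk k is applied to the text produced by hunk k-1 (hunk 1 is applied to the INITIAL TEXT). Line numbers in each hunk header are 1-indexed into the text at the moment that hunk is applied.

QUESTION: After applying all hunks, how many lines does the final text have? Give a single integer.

Answer: 14

Derivation:
Hunk 1: at line 3 remove [xpu,gzr] add [kbn] -> 12 lines: blca cqr bry gyf kbn ftzzt leeh vficm htmmz tqsq asny lnkr
Hunk 2: at line 8 remove [htmmz,tqsq] add [kub,jemey,yil] -> 13 lines: blca cqr bry gyf kbn ftzzt leeh vficm kub jemey yil asny lnkr
Hunk 3: at line 7 remove [vficm] add [dazp,vxer,hujx] -> 15 lines: blca cqr bry gyf kbn ftzzt leeh dazp vxer hujx kub jemey yil asny lnkr
Hunk 4: at line 4 remove [ftzzt,leeh,dazp] add [ygxa,ouff,kxftp] -> 15 lines: blca cqr bry gyf kbn ygxa ouff kxftp vxer hujx kub jemey yil asny lnkr
Hunk 5: at line 8 remove [hujx] add [prn] -> 15 lines: blca cqr bry gyf kbn ygxa ouff kxftp vxer prn kub jemey yil asny lnkr
Hunk 6: at line 10 remove [kub,jemey,yil] add [fueb,acgba] -> 14 lines: blca cqr bry gyf kbn ygxa ouff kxftp vxer prn fueb acgba asny lnkr
Hunk 7: at line 8 remove [prn] add [dqw] -> 14 lines: blca cqr bry gyf kbn ygxa ouff kxftp vxer dqw fueb acgba asny lnkr
Final line count: 14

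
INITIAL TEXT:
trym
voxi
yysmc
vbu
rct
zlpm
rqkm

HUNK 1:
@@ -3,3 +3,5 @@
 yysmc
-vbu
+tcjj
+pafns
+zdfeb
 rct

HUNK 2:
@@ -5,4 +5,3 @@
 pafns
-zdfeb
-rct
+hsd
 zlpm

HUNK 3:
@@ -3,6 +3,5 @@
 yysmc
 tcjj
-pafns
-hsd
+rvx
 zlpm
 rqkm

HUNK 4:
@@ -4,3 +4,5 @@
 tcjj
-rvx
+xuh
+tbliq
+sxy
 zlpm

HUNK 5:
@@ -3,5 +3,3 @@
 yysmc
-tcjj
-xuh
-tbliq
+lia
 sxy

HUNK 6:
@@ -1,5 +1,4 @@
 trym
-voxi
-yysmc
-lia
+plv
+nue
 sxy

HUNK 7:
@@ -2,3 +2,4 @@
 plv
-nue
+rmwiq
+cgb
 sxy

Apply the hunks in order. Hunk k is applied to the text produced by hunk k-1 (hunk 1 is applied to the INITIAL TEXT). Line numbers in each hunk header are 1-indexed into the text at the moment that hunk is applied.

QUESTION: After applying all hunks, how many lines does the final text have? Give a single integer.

Answer: 7

Derivation:
Hunk 1: at line 3 remove [vbu] add [tcjj,pafns,zdfeb] -> 9 lines: trym voxi yysmc tcjj pafns zdfeb rct zlpm rqkm
Hunk 2: at line 5 remove [zdfeb,rct] add [hsd] -> 8 lines: trym voxi yysmc tcjj pafns hsd zlpm rqkm
Hunk 3: at line 3 remove [pafns,hsd] add [rvx] -> 7 lines: trym voxi yysmc tcjj rvx zlpm rqkm
Hunk 4: at line 4 remove [rvx] add [xuh,tbliq,sxy] -> 9 lines: trym voxi yysmc tcjj xuh tbliq sxy zlpm rqkm
Hunk 5: at line 3 remove [tcjj,xuh,tbliq] add [lia] -> 7 lines: trym voxi yysmc lia sxy zlpm rqkm
Hunk 6: at line 1 remove [voxi,yysmc,lia] add [plv,nue] -> 6 lines: trym plv nue sxy zlpm rqkm
Hunk 7: at line 2 remove [nue] add [rmwiq,cgb] -> 7 lines: trym plv rmwiq cgb sxy zlpm rqkm
Final line count: 7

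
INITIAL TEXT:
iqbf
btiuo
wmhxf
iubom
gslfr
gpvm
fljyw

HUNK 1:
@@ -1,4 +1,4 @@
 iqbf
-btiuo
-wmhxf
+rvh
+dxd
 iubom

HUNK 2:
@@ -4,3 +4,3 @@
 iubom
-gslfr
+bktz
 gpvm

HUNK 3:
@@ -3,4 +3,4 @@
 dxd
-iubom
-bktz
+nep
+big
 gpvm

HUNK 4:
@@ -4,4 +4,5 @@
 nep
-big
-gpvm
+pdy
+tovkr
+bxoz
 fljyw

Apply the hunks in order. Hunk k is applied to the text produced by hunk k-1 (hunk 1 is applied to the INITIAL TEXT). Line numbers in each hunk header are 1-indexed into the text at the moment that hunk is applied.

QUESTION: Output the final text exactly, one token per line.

Answer: iqbf
rvh
dxd
nep
pdy
tovkr
bxoz
fljyw

Derivation:
Hunk 1: at line 1 remove [btiuo,wmhxf] add [rvh,dxd] -> 7 lines: iqbf rvh dxd iubom gslfr gpvm fljyw
Hunk 2: at line 4 remove [gslfr] add [bktz] -> 7 lines: iqbf rvh dxd iubom bktz gpvm fljyw
Hunk 3: at line 3 remove [iubom,bktz] add [nep,big] -> 7 lines: iqbf rvh dxd nep big gpvm fljyw
Hunk 4: at line 4 remove [big,gpvm] add [pdy,tovkr,bxoz] -> 8 lines: iqbf rvh dxd nep pdy tovkr bxoz fljyw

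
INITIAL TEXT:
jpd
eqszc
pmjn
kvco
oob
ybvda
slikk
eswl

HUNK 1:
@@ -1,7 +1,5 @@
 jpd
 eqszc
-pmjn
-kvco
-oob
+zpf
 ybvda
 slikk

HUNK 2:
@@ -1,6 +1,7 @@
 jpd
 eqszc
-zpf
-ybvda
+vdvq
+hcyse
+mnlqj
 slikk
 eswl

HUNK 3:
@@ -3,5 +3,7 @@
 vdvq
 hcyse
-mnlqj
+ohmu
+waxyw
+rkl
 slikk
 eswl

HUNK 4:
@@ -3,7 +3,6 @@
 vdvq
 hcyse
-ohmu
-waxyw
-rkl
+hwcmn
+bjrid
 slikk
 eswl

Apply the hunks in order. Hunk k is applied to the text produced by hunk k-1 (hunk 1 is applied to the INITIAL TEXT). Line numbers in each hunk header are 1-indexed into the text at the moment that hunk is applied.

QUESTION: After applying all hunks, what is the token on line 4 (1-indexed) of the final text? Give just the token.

Hunk 1: at line 1 remove [pmjn,kvco,oob] add [zpf] -> 6 lines: jpd eqszc zpf ybvda slikk eswl
Hunk 2: at line 1 remove [zpf,ybvda] add [vdvq,hcyse,mnlqj] -> 7 lines: jpd eqszc vdvq hcyse mnlqj slikk eswl
Hunk 3: at line 3 remove [mnlqj] add [ohmu,waxyw,rkl] -> 9 lines: jpd eqszc vdvq hcyse ohmu waxyw rkl slikk eswl
Hunk 4: at line 3 remove [ohmu,waxyw,rkl] add [hwcmn,bjrid] -> 8 lines: jpd eqszc vdvq hcyse hwcmn bjrid slikk eswl
Final line 4: hcyse

Answer: hcyse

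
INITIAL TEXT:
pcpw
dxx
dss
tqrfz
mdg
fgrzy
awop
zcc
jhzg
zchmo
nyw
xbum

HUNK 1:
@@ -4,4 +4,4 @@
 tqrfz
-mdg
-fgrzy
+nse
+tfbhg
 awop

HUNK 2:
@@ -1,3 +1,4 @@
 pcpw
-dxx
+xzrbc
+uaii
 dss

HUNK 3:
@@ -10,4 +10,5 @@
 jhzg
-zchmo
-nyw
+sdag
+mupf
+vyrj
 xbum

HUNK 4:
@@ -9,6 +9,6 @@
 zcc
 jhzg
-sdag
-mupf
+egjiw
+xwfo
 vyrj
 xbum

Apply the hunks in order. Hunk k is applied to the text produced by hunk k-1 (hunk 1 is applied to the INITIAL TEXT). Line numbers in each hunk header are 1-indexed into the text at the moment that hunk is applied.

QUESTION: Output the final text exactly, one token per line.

Hunk 1: at line 4 remove [mdg,fgrzy] add [nse,tfbhg] -> 12 lines: pcpw dxx dss tqrfz nse tfbhg awop zcc jhzg zchmo nyw xbum
Hunk 2: at line 1 remove [dxx] add [xzrbc,uaii] -> 13 lines: pcpw xzrbc uaii dss tqrfz nse tfbhg awop zcc jhzg zchmo nyw xbum
Hunk 3: at line 10 remove [zchmo,nyw] add [sdag,mupf,vyrj] -> 14 lines: pcpw xzrbc uaii dss tqrfz nse tfbhg awop zcc jhzg sdag mupf vyrj xbum
Hunk 4: at line 9 remove [sdag,mupf] add [egjiw,xwfo] -> 14 lines: pcpw xzrbc uaii dss tqrfz nse tfbhg awop zcc jhzg egjiw xwfo vyrj xbum

Answer: pcpw
xzrbc
uaii
dss
tqrfz
nse
tfbhg
awop
zcc
jhzg
egjiw
xwfo
vyrj
xbum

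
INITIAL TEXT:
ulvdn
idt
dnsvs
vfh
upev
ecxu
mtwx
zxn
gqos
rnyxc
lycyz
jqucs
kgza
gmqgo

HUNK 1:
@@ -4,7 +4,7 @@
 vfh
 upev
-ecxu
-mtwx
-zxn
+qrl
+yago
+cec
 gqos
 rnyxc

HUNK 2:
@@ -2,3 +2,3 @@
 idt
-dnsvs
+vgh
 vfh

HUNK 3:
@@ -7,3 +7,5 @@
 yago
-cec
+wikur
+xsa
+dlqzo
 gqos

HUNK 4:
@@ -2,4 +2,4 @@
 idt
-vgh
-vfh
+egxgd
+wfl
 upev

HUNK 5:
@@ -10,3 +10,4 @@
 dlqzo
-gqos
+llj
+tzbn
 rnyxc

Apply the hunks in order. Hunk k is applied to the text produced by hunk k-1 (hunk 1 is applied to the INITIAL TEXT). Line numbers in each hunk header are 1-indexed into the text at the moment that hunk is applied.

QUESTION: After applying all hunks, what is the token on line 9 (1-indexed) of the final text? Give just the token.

Answer: xsa

Derivation:
Hunk 1: at line 4 remove [ecxu,mtwx,zxn] add [qrl,yago,cec] -> 14 lines: ulvdn idt dnsvs vfh upev qrl yago cec gqos rnyxc lycyz jqucs kgza gmqgo
Hunk 2: at line 2 remove [dnsvs] add [vgh] -> 14 lines: ulvdn idt vgh vfh upev qrl yago cec gqos rnyxc lycyz jqucs kgza gmqgo
Hunk 3: at line 7 remove [cec] add [wikur,xsa,dlqzo] -> 16 lines: ulvdn idt vgh vfh upev qrl yago wikur xsa dlqzo gqos rnyxc lycyz jqucs kgza gmqgo
Hunk 4: at line 2 remove [vgh,vfh] add [egxgd,wfl] -> 16 lines: ulvdn idt egxgd wfl upev qrl yago wikur xsa dlqzo gqos rnyxc lycyz jqucs kgza gmqgo
Hunk 5: at line 10 remove [gqos] add [llj,tzbn] -> 17 lines: ulvdn idt egxgd wfl upev qrl yago wikur xsa dlqzo llj tzbn rnyxc lycyz jqucs kgza gmqgo
Final line 9: xsa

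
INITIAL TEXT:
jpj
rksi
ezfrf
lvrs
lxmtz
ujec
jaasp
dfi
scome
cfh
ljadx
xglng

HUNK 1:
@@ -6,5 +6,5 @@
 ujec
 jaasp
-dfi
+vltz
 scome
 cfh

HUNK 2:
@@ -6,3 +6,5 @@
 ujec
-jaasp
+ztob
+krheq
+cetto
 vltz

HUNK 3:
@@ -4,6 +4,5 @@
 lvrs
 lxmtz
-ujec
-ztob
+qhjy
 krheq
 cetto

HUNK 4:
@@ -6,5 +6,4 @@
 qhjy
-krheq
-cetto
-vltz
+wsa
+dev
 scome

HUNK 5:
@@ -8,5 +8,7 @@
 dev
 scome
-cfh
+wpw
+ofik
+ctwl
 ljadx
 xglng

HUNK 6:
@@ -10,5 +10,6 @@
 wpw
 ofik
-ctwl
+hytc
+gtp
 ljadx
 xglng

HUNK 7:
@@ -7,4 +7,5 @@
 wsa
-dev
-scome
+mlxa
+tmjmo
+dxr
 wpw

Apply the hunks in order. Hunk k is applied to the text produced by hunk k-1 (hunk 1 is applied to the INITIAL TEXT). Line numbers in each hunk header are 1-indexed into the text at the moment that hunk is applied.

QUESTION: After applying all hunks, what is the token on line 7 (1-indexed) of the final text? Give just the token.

Answer: wsa

Derivation:
Hunk 1: at line 6 remove [dfi] add [vltz] -> 12 lines: jpj rksi ezfrf lvrs lxmtz ujec jaasp vltz scome cfh ljadx xglng
Hunk 2: at line 6 remove [jaasp] add [ztob,krheq,cetto] -> 14 lines: jpj rksi ezfrf lvrs lxmtz ujec ztob krheq cetto vltz scome cfh ljadx xglng
Hunk 3: at line 4 remove [ujec,ztob] add [qhjy] -> 13 lines: jpj rksi ezfrf lvrs lxmtz qhjy krheq cetto vltz scome cfh ljadx xglng
Hunk 4: at line 6 remove [krheq,cetto,vltz] add [wsa,dev] -> 12 lines: jpj rksi ezfrf lvrs lxmtz qhjy wsa dev scome cfh ljadx xglng
Hunk 5: at line 8 remove [cfh] add [wpw,ofik,ctwl] -> 14 lines: jpj rksi ezfrf lvrs lxmtz qhjy wsa dev scome wpw ofik ctwl ljadx xglng
Hunk 6: at line 10 remove [ctwl] add [hytc,gtp] -> 15 lines: jpj rksi ezfrf lvrs lxmtz qhjy wsa dev scome wpw ofik hytc gtp ljadx xglng
Hunk 7: at line 7 remove [dev,scome] add [mlxa,tmjmo,dxr] -> 16 lines: jpj rksi ezfrf lvrs lxmtz qhjy wsa mlxa tmjmo dxr wpw ofik hytc gtp ljadx xglng
Final line 7: wsa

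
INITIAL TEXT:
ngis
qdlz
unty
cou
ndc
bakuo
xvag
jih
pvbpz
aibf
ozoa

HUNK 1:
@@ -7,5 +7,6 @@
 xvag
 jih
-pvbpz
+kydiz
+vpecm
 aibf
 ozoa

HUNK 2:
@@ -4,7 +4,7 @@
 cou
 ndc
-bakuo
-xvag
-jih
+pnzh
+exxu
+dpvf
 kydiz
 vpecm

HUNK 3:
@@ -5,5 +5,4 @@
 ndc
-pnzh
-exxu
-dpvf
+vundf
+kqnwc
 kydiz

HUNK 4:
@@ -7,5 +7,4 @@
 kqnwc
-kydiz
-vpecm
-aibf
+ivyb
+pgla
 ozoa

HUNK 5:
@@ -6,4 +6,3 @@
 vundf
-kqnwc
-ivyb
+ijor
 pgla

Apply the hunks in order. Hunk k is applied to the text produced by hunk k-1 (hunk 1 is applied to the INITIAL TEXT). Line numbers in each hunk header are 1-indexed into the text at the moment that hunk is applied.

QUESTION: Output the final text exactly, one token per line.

Hunk 1: at line 7 remove [pvbpz] add [kydiz,vpecm] -> 12 lines: ngis qdlz unty cou ndc bakuo xvag jih kydiz vpecm aibf ozoa
Hunk 2: at line 4 remove [bakuo,xvag,jih] add [pnzh,exxu,dpvf] -> 12 lines: ngis qdlz unty cou ndc pnzh exxu dpvf kydiz vpecm aibf ozoa
Hunk 3: at line 5 remove [pnzh,exxu,dpvf] add [vundf,kqnwc] -> 11 lines: ngis qdlz unty cou ndc vundf kqnwc kydiz vpecm aibf ozoa
Hunk 4: at line 7 remove [kydiz,vpecm,aibf] add [ivyb,pgla] -> 10 lines: ngis qdlz unty cou ndc vundf kqnwc ivyb pgla ozoa
Hunk 5: at line 6 remove [kqnwc,ivyb] add [ijor] -> 9 lines: ngis qdlz unty cou ndc vundf ijor pgla ozoa

Answer: ngis
qdlz
unty
cou
ndc
vundf
ijor
pgla
ozoa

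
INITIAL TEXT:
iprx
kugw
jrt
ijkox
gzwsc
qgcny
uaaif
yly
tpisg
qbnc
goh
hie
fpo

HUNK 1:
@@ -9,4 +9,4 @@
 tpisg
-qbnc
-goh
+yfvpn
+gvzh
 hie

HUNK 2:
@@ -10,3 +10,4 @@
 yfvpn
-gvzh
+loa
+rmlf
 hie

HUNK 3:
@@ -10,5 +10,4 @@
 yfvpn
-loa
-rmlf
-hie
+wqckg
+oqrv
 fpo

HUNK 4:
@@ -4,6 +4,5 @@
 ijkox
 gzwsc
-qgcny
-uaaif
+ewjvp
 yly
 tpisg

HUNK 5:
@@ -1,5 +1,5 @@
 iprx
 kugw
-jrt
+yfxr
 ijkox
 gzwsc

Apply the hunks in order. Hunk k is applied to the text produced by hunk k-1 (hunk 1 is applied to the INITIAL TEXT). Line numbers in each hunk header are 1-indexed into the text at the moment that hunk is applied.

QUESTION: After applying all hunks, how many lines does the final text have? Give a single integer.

Hunk 1: at line 9 remove [qbnc,goh] add [yfvpn,gvzh] -> 13 lines: iprx kugw jrt ijkox gzwsc qgcny uaaif yly tpisg yfvpn gvzh hie fpo
Hunk 2: at line 10 remove [gvzh] add [loa,rmlf] -> 14 lines: iprx kugw jrt ijkox gzwsc qgcny uaaif yly tpisg yfvpn loa rmlf hie fpo
Hunk 3: at line 10 remove [loa,rmlf,hie] add [wqckg,oqrv] -> 13 lines: iprx kugw jrt ijkox gzwsc qgcny uaaif yly tpisg yfvpn wqckg oqrv fpo
Hunk 4: at line 4 remove [qgcny,uaaif] add [ewjvp] -> 12 lines: iprx kugw jrt ijkox gzwsc ewjvp yly tpisg yfvpn wqckg oqrv fpo
Hunk 5: at line 1 remove [jrt] add [yfxr] -> 12 lines: iprx kugw yfxr ijkox gzwsc ewjvp yly tpisg yfvpn wqckg oqrv fpo
Final line count: 12

Answer: 12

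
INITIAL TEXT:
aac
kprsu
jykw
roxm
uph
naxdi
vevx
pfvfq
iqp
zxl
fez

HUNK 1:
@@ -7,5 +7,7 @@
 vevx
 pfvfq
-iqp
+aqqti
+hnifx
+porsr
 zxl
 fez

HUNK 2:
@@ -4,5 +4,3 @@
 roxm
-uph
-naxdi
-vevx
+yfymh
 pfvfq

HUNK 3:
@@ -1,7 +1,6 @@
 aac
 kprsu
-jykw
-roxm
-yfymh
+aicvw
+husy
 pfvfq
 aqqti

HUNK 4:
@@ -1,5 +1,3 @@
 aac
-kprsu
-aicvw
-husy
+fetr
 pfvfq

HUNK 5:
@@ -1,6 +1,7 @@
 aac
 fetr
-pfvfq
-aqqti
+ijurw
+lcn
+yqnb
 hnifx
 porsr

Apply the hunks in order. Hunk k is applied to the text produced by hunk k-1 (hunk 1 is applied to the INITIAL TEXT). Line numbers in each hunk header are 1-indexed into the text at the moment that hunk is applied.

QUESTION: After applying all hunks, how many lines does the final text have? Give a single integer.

Answer: 9

Derivation:
Hunk 1: at line 7 remove [iqp] add [aqqti,hnifx,porsr] -> 13 lines: aac kprsu jykw roxm uph naxdi vevx pfvfq aqqti hnifx porsr zxl fez
Hunk 2: at line 4 remove [uph,naxdi,vevx] add [yfymh] -> 11 lines: aac kprsu jykw roxm yfymh pfvfq aqqti hnifx porsr zxl fez
Hunk 3: at line 1 remove [jykw,roxm,yfymh] add [aicvw,husy] -> 10 lines: aac kprsu aicvw husy pfvfq aqqti hnifx porsr zxl fez
Hunk 4: at line 1 remove [kprsu,aicvw,husy] add [fetr] -> 8 lines: aac fetr pfvfq aqqti hnifx porsr zxl fez
Hunk 5: at line 1 remove [pfvfq,aqqti] add [ijurw,lcn,yqnb] -> 9 lines: aac fetr ijurw lcn yqnb hnifx porsr zxl fez
Final line count: 9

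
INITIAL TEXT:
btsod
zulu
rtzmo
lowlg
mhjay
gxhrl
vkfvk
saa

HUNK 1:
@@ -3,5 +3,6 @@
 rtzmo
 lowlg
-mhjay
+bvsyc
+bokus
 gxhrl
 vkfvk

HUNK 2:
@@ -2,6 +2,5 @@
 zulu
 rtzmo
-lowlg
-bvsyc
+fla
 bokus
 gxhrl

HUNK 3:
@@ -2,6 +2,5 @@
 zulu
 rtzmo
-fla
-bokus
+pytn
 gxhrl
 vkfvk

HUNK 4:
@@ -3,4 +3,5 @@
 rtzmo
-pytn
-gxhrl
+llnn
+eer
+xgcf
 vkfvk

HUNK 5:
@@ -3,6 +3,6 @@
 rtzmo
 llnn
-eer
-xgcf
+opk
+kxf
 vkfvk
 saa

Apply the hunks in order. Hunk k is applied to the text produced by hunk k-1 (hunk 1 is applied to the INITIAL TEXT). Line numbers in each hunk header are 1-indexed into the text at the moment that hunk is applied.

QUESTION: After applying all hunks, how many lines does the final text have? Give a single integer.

Hunk 1: at line 3 remove [mhjay] add [bvsyc,bokus] -> 9 lines: btsod zulu rtzmo lowlg bvsyc bokus gxhrl vkfvk saa
Hunk 2: at line 2 remove [lowlg,bvsyc] add [fla] -> 8 lines: btsod zulu rtzmo fla bokus gxhrl vkfvk saa
Hunk 3: at line 2 remove [fla,bokus] add [pytn] -> 7 lines: btsod zulu rtzmo pytn gxhrl vkfvk saa
Hunk 4: at line 3 remove [pytn,gxhrl] add [llnn,eer,xgcf] -> 8 lines: btsod zulu rtzmo llnn eer xgcf vkfvk saa
Hunk 5: at line 3 remove [eer,xgcf] add [opk,kxf] -> 8 lines: btsod zulu rtzmo llnn opk kxf vkfvk saa
Final line count: 8

Answer: 8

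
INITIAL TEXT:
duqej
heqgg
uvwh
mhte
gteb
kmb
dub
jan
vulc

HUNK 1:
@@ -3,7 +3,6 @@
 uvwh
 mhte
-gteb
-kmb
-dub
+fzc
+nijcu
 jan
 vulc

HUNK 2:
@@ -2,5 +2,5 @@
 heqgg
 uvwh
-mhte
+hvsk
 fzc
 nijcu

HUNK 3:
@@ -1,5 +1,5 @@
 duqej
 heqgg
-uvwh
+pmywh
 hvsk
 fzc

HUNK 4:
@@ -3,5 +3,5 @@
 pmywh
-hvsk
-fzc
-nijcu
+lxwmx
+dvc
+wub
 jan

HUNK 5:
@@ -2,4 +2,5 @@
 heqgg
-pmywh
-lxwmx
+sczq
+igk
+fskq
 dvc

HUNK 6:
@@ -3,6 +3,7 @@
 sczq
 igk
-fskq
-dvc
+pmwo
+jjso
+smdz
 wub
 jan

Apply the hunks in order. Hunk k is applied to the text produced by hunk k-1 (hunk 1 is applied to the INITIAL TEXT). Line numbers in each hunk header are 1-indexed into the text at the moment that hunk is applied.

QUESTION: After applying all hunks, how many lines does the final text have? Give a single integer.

Answer: 10

Derivation:
Hunk 1: at line 3 remove [gteb,kmb,dub] add [fzc,nijcu] -> 8 lines: duqej heqgg uvwh mhte fzc nijcu jan vulc
Hunk 2: at line 2 remove [mhte] add [hvsk] -> 8 lines: duqej heqgg uvwh hvsk fzc nijcu jan vulc
Hunk 3: at line 1 remove [uvwh] add [pmywh] -> 8 lines: duqej heqgg pmywh hvsk fzc nijcu jan vulc
Hunk 4: at line 3 remove [hvsk,fzc,nijcu] add [lxwmx,dvc,wub] -> 8 lines: duqej heqgg pmywh lxwmx dvc wub jan vulc
Hunk 5: at line 2 remove [pmywh,lxwmx] add [sczq,igk,fskq] -> 9 lines: duqej heqgg sczq igk fskq dvc wub jan vulc
Hunk 6: at line 3 remove [fskq,dvc] add [pmwo,jjso,smdz] -> 10 lines: duqej heqgg sczq igk pmwo jjso smdz wub jan vulc
Final line count: 10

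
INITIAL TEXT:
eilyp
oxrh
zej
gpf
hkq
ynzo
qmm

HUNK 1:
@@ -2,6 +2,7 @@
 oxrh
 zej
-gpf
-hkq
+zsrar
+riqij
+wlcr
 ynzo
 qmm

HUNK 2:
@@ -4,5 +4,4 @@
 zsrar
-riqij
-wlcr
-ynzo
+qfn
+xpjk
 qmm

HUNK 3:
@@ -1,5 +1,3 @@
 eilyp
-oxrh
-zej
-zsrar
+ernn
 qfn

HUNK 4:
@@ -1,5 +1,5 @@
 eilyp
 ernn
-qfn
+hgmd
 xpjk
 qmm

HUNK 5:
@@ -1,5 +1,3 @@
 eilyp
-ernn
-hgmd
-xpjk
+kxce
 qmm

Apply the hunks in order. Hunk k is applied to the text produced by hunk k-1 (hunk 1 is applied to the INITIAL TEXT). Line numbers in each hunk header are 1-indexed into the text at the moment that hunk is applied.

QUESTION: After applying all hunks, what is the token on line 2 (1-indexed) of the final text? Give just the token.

Answer: kxce

Derivation:
Hunk 1: at line 2 remove [gpf,hkq] add [zsrar,riqij,wlcr] -> 8 lines: eilyp oxrh zej zsrar riqij wlcr ynzo qmm
Hunk 2: at line 4 remove [riqij,wlcr,ynzo] add [qfn,xpjk] -> 7 lines: eilyp oxrh zej zsrar qfn xpjk qmm
Hunk 3: at line 1 remove [oxrh,zej,zsrar] add [ernn] -> 5 lines: eilyp ernn qfn xpjk qmm
Hunk 4: at line 1 remove [qfn] add [hgmd] -> 5 lines: eilyp ernn hgmd xpjk qmm
Hunk 5: at line 1 remove [ernn,hgmd,xpjk] add [kxce] -> 3 lines: eilyp kxce qmm
Final line 2: kxce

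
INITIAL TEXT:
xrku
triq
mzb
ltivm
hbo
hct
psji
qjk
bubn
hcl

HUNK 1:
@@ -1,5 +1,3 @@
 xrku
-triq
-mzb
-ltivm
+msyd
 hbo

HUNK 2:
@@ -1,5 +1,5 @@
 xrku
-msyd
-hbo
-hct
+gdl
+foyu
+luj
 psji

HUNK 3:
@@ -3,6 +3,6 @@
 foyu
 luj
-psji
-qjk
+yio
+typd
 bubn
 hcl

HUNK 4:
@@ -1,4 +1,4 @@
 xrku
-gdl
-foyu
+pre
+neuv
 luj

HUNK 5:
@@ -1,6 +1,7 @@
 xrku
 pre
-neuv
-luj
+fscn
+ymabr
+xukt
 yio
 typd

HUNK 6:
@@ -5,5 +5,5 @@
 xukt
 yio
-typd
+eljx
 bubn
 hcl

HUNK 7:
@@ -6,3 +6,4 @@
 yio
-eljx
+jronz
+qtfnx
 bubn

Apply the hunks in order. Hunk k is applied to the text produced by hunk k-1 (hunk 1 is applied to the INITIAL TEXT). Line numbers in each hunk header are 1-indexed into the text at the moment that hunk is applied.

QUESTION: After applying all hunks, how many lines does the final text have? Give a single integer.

Answer: 10

Derivation:
Hunk 1: at line 1 remove [triq,mzb,ltivm] add [msyd] -> 8 lines: xrku msyd hbo hct psji qjk bubn hcl
Hunk 2: at line 1 remove [msyd,hbo,hct] add [gdl,foyu,luj] -> 8 lines: xrku gdl foyu luj psji qjk bubn hcl
Hunk 3: at line 3 remove [psji,qjk] add [yio,typd] -> 8 lines: xrku gdl foyu luj yio typd bubn hcl
Hunk 4: at line 1 remove [gdl,foyu] add [pre,neuv] -> 8 lines: xrku pre neuv luj yio typd bubn hcl
Hunk 5: at line 1 remove [neuv,luj] add [fscn,ymabr,xukt] -> 9 lines: xrku pre fscn ymabr xukt yio typd bubn hcl
Hunk 6: at line 5 remove [typd] add [eljx] -> 9 lines: xrku pre fscn ymabr xukt yio eljx bubn hcl
Hunk 7: at line 6 remove [eljx] add [jronz,qtfnx] -> 10 lines: xrku pre fscn ymabr xukt yio jronz qtfnx bubn hcl
Final line count: 10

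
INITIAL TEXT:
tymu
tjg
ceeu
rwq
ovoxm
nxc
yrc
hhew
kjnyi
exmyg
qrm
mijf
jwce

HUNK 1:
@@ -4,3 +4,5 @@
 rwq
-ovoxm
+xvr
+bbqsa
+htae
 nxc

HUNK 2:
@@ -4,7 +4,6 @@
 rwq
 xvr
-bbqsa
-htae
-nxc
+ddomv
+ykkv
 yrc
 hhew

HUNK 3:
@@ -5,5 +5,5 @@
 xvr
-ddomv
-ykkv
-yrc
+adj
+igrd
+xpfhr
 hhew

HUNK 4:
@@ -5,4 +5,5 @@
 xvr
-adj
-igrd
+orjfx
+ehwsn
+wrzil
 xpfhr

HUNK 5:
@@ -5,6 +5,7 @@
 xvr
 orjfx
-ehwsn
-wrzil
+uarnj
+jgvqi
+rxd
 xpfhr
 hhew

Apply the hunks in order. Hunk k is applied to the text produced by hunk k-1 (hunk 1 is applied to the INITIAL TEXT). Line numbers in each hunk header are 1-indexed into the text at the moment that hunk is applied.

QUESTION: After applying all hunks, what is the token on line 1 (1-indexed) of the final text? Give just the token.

Hunk 1: at line 4 remove [ovoxm] add [xvr,bbqsa,htae] -> 15 lines: tymu tjg ceeu rwq xvr bbqsa htae nxc yrc hhew kjnyi exmyg qrm mijf jwce
Hunk 2: at line 4 remove [bbqsa,htae,nxc] add [ddomv,ykkv] -> 14 lines: tymu tjg ceeu rwq xvr ddomv ykkv yrc hhew kjnyi exmyg qrm mijf jwce
Hunk 3: at line 5 remove [ddomv,ykkv,yrc] add [adj,igrd,xpfhr] -> 14 lines: tymu tjg ceeu rwq xvr adj igrd xpfhr hhew kjnyi exmyg qrm mijf jwce
Hunk 4: at line 5 remove [adj,igrd] add [orjfx,ehwsn,wrzil] -> 15 lines: tymu tjg ceeu rwq xvr orjfx ehwsn wrzil xpfhr hhew kjnyi exmyg qrm mijf jwce
Hunk 5: at line 5 remove [ehwsn,wrzil] add [uarnj,jgvqi,rxd] -> 16 lines: tymu tjg ceeu rwq xvr orjfx uarnj jgvqi rxd xpfhr hhew kjnyi exmyg qrm mijf jwce
Final line 1: tymu

Answer: tymu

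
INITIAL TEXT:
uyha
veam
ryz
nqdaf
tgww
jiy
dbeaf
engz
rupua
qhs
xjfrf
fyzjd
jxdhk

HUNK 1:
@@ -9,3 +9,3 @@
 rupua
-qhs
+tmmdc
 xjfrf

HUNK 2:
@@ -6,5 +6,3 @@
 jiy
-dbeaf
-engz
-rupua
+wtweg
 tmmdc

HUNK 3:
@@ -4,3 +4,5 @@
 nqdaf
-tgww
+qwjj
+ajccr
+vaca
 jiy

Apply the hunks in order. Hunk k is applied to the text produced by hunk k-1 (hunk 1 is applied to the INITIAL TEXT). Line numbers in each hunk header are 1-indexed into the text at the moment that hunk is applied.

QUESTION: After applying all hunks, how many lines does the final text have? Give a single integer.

Answer: 13

Derivation:
Hunk 1: at line 9 remove [qhs] add [tmmdc] -> 13 lines: uyha veam ryz nqdaf tgww jiy dbeaf engz rupua tmmdc xjfrf fyzjd jxdhk
Hunk 2: at line 6 remove [dbeaf,engz,rupua] add [wtweg] -> 11 lines: uyha veam ryz nqdaf tgww jiy wtweg tmmdc xjfrf fyzjd jxdhk
Hunk 3: at line 4 remove [tgww] add [qwjj,ajccr,vaca] -> 13 lines: uyha veam ryz nqdaf qwjj ajccr vaca jiy wtweg tmmdc xjfrf fyzjd jxdhk
Final line count: 13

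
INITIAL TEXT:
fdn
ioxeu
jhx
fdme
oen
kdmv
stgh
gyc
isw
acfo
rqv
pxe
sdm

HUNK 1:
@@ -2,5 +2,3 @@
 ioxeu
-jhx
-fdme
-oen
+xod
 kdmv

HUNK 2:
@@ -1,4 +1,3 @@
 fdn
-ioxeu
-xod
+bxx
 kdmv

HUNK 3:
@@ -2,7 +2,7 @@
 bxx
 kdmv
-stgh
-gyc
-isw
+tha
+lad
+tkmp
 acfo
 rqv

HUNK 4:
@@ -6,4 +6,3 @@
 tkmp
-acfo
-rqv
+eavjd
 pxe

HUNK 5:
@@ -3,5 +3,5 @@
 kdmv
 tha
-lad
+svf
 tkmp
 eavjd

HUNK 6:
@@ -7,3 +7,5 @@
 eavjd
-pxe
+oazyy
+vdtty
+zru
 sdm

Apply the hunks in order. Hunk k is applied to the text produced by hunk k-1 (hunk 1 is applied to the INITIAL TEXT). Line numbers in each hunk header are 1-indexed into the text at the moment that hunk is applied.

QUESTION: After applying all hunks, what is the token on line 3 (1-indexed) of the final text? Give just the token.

Answer: kdmv

Derivation:
Hunk 1: at line 2 remove [jhx,fdme,oen] add [xod] -> 11 lines: fdn ioxeu xod kdmv stgh gyc isw acfo rqv pxe sdm
Hunk 2: at line 1 remove [ioxeu,xod] add [bxx] -> 10 lines: fdn bxx kdmv stgh gyc isw acfo rqv pxe sdm
Hunk 3: at line 2 remove [stgh,gyc,isw] add [tha,lad,tkmp] -> 10 lines: fdn bxx kdmv tha lad tkmp acfo rqv pxe sdm
Hunk 4: at line 6 remove [acfo,rqv] add [eavjd] -> 9 lines: fdn bxx kdmv tha lad tkmp eavjd pxe sdm
Hunk 5: at line 3 remove [lad] add [svf] -> 9 lines: fdn bxx kdmv tha svf tkmp eavjd pxe sdm
Hunk 6: at line 7 remove [pxe] add [oazyy,vdtty,zru] -> 11 lines: fdn bxx kdmv tha svf tkmp eavjd oazyy vdtty zru sdm
Final line 3: kdmv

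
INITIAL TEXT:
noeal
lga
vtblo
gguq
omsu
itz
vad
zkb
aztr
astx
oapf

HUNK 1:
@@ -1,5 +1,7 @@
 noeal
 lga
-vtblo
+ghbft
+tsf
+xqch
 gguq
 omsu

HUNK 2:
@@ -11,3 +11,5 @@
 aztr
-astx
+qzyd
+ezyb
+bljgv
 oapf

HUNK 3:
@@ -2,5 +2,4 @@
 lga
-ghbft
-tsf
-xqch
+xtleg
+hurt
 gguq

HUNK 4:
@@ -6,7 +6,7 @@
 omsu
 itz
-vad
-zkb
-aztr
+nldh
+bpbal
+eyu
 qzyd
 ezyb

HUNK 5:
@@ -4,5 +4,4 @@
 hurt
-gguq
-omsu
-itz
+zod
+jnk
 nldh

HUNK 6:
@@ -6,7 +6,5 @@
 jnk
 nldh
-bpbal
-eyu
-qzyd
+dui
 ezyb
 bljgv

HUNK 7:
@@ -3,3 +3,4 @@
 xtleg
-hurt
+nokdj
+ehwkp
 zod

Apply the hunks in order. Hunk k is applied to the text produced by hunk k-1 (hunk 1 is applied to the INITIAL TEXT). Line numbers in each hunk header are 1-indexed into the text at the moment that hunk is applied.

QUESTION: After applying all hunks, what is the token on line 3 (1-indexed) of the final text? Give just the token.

Answer: xtleg

Derivation:
Hunk 1: at line 1 remove [vtblo] add [ghbft,tsf,xqch] -> 13 lines: noeal lga ghbft tsf xqch gguq omsu itz vad zkb aztr astx oapf
Hunk 2: at line 11 remove [astx] add [qzyd,ezyb,bljgv] -> 15 lines: noeal lga ghbft tsf xqch gguq omsu itz vad zkb aztr qzyd ezyb bljgv oapf
Hunk 3: at line 2 remove [ghbft,tsf,xqch] add [xtleg,hurt] -> 14 lines: noeal lga xtleg hurt gguq omsu itz vad zkb aztr qzyd ezyb bljgv oapf
Hunk 4: at line 6 remove [vad,zkb,aztr] add [nldh,bpbal,eyu] -> 14 lines: noeal lga xtleg hurt gguq omsu itz nldh bpbal eyu qzyd ezyb bljgv oapf
Hunk 5: at line 4 remove [gguq,omsu,itz] add [zod,jnk] -> 13 lines: noeal lga xtleg hurt zod jnk nldh bpbal eyu qzyd ezyb bljgv oapf
Hunk 6: at line 6 remove [bpbal,eyu,qzyd] add [dui] -> 11 lines: noeal lga xtleg hurt zod jnk nldh dui ezyb bljgv oapf
Hunk 7: at line 3 remove [hurt] add [nokdj,ehwkp] -> 12 lines: noeal lga xtleg nokdj ehwkp zod jnk nldh dui ezyb bljgv oapf
Final line 3: xtleg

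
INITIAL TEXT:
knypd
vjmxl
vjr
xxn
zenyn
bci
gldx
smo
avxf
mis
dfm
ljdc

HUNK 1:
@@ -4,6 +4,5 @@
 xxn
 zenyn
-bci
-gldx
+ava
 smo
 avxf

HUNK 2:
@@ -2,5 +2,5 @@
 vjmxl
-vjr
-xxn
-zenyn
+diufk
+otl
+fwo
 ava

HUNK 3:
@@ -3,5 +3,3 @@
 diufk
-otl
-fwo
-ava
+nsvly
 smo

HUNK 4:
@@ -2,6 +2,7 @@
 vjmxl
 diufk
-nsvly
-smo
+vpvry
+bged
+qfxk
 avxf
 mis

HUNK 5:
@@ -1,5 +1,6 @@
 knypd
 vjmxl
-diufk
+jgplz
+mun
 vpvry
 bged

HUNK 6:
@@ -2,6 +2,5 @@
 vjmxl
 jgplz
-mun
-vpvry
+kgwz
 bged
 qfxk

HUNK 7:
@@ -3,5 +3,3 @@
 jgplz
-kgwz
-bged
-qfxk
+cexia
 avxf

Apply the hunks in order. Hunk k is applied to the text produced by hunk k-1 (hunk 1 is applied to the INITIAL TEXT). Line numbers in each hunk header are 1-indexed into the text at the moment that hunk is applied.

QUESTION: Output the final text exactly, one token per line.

Answer: knypd
vjmxl
jgplz
cexia
avxf
mis
dfm
ljdc

Derivation:
Hunk 1: at line 4 remove [bci,gldx] add [ava] -> 11 lines: knypd vjmxl vjr xxn zenyn ava smo avxf mis dfm ljdc
Hunk 2: at line 2 remove [vjr,xxn,zenyn] add [diufk,otl,fwo] -> 11 lines: knypd vjmxl diufk otl fwo ava smo avxf mis dfm ljdc
Hunk 3: at line 3 remove [otl,fwo,ava] add [nsvly] -> 9 lines: knypd vjmxl diufk nsvly smo avxf mis dfm ljdc
Hunk 4: at line 2 remove [nsvly,smo] add [vpvry,bged,qfxk] -> 10 lines: knypd vjmxl diufk vpvry bged qfxk avxf mis dfm ljdc
Hunk 5: at line 1 remove [diufk] add [jgplz,mun] -> 11 lines: knypd vjmxl jgplz mun vpvry bged qfxk avxf mis dfm ljdc
Hunk 6: at line 2 remove [mun,vpvry] add [kgwz] -> 10 lines: knypd vjmxl jgplz kgwz bged qfxk avxf mis dfm ljdc
Hunk 7: at line 3 remove [kgwz,bged,qfxk] add [cexia] -> 8 lines: knypd vjmxl jgplz cexia avxf mis dfm ljdc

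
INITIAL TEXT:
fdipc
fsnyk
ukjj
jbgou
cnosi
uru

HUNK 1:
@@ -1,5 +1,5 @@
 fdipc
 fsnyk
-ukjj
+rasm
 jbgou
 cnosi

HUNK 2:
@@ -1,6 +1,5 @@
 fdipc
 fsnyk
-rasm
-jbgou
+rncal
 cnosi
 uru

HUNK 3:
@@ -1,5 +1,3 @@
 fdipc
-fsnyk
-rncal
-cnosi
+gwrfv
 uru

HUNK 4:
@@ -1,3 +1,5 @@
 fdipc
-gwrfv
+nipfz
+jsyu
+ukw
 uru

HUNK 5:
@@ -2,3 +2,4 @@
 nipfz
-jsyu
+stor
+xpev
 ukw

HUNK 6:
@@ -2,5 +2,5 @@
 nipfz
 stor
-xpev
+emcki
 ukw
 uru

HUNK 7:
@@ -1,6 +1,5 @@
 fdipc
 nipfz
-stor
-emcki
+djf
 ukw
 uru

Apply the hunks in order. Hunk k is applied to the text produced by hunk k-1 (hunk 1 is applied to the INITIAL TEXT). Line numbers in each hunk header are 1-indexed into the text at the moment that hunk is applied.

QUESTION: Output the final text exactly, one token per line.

Answer: fdipc
nipfz
djf
ukw
uru

Derivation:
Hunk 1: at line 1 remove [ukjj] add [rasm] -> 6 lines: fdipc fsnyk rasm jbgou cnosi uru
Hunk 2: at line 1 remove [rasm,jbgou] add [rncal] -> 5 lines: fdipc fsnyk rncal cnosi uru
Hunk 3: at line 1 remove [fsnyk,rncal,cnosi] add [gwrfv] -> 3 lines: fdipc gwrfv uru
Hunk 4: at line 1 remove [gwrfv] add [nipfz,jsyu,ukw] -> 5 lines: fdipc nipfz jsyu ukw uru
Hunk 5: at line 2 remove [jsyu] add [stor,xpev] -> 6 lines: fdipc nipfz stor xpev ukw uru
Hunk 6: at line 2 remove [xpev] add [emcki] -> 6 lines: fdipc nipfz stor emcki ukw uru
Hunk 7: at line 1 remove [stor,emcki] add [djf] -> 5 lines: fdipc nipfz djf ukw uru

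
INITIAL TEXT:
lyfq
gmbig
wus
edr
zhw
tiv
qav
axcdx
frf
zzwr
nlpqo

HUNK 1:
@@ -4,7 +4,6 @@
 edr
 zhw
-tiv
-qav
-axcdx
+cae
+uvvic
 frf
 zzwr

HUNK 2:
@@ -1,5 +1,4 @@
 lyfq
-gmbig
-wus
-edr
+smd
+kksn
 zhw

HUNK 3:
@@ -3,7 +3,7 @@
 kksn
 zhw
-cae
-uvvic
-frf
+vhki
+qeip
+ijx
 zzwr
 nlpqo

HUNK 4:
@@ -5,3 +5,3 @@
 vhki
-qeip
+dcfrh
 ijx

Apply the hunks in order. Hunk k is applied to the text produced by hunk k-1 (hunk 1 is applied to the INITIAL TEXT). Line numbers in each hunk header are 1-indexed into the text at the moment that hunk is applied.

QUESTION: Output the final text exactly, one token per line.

Hunk 1: at line 4 remove [tiv,qav,axcdx] add [cae,uvvic] -> 10 lines: lyfq gmbig wus edr zhw cae uvvic frf zzwr nlpqo
Hunk 2: at line 1 remove [gmbig,wus,edr] add [smd,kksn] -> 9 lines: lyfq smd kksn zhw cae uvvic frf zzwr nlpqo
Hunk 3: at line 3 remove [cae,uvvic,frf] add [vhki,qeip,ijx] -> 9 lines: lyfq smd kksn zhw vhki qeip ijx zzwr nlpqo
Hunk 4: at line 5 remove [qeip] add [dcfrh] -> 9 lines: lyfq smd kksn zhw vhki dcfrh ijx zzwr nlpqo

Answer: lyfq
smd
kksn
zhw
vhki
dcfrh
ijx
zzwr
nlpqo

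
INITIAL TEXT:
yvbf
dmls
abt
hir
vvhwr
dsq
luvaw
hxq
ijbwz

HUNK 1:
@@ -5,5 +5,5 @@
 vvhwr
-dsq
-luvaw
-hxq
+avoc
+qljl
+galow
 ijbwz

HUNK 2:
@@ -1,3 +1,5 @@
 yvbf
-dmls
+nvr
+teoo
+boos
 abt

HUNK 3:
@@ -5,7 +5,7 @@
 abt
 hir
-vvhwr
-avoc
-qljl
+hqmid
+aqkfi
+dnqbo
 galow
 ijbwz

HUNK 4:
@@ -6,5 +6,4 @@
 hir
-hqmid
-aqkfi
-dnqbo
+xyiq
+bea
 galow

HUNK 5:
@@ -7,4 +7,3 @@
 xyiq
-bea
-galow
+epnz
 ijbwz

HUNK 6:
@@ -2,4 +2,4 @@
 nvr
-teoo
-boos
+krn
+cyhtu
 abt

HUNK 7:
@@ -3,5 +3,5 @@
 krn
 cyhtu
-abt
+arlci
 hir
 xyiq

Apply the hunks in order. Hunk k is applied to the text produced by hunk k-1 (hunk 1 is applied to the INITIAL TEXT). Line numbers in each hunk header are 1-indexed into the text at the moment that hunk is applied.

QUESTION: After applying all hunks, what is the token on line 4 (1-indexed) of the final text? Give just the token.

Answer: cyhtu

Derivation:
Hunk 1: at line 5 remove [dsq,luvaw,hxq] add [avoc,qljl,galow] -> 9 lines: yvbf dmls abt hir vvhwr avoc qljl galow ijbwz
Hunk 2: at line 1 remove [dmls] add [nvr,teoo,boos] -> 11 lines: yvbf nvr teoo boos abt hir vvhwr avoc qljl galow ijbwz
Hunk 3: at line 5 remove [vvhwr,avoc,qljl] add [hqmid,aqkfi,dnqbo] -> 11 lines: yvbf nvr teoo boos abt hir hqmid aqkfi dnqbo galow ijbwz
Hunk 4: at line 6 remove [hqmid,aqkfi,dnqbo] add [xyiq,bea] -> 10 lines: yvbf nvr teoo boos abt hir xyiq bea galow ijbwz
Hunk 5: at line 7 remove [bea,galow] add [epnz] -> 9 lines: yvbf nvr teoo boos abt hir xyiq epnz ijbwz
Hunk 6: at line 2 remove [teoo,boos] add [krn,cyhtu] -> 9 lines: yvbf nvr krn cyhtu abt hir xyiq epnz ijbwz
Hunk 7: at line 3 remove [abt] add [arlci] -> 9 lines: yvbf nvr krn cyhtu arlci hir xyiq epnz ijbwz
Final line 4: cyhtu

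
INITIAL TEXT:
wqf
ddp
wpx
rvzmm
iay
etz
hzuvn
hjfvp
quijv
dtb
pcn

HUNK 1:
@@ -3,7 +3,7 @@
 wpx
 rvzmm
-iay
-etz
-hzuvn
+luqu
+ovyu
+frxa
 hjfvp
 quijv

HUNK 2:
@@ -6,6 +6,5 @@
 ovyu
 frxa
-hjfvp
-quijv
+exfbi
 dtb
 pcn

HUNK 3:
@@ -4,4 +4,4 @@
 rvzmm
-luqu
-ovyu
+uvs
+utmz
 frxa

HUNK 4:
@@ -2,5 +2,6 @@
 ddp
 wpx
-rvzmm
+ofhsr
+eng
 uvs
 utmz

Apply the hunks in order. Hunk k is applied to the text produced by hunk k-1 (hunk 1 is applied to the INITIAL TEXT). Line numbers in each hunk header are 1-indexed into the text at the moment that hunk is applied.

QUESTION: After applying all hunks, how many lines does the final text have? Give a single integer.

Hunk 1: at line 3 remove [iay,etz,hzuvn] add [luqu,ovyu,frxa] -> 11 lines: wqf ddp wpx rvzmm luqu ovyu frxa hjfvp quijv dtb pcn
Hunk 2: at line 6 remove [hjfvp,quijv] add [exfbi] -> 10 lines: wqf ddp wpx rvzmm luqu ovyu frxa exfbi dtb pcn
Hunk 3: at line 4 remove [luqu,ovyu] add [uvs,utmz] -> 10 lines: wqf ddp wpx rvzmm uvs utmz frxa exfbi dtb pcn
Hunk 4: at line 2 remove [rvzmm] add [ofhsr,eng] -> 11 lines: wqf ddp wpx ofhsr eng uvs utmz frxa exfbi dtb pcn
Final line count: 11

Answer: 11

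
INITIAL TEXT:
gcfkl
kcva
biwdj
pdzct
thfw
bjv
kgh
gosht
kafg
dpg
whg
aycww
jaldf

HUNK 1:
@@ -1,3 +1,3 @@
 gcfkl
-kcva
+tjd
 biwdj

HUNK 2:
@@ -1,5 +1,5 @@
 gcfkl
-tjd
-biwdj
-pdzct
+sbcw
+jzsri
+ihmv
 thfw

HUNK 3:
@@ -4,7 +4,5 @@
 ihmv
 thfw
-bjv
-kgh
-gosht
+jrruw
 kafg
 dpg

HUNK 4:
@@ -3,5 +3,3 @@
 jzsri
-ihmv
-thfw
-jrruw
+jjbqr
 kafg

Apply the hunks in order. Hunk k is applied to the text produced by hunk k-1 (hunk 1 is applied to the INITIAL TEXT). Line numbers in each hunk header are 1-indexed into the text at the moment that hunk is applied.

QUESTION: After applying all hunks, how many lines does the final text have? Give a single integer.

Answer: 9

Derivation:
Hunk 1: at line 1 remove [kcva] add [tjd] -> 13 lines: gcfkl tjd biwdj pdzct thfw bjv kgh gosht kafg dpg whg aycww jaldf
Hunk 2: at line 1 remove [tjd,biwdj,pdzct] add [sbcw,jzsri,ihmv] -> 13 lines: gcfkl sbcw jzsri ihmv thfw bjv kgh gosht kafg dpg whg aycww jaldf
Hunk 3: at line 4 remove [bjv,kgh,gosht] add [jrruw] -> 11 lines: gcfkl sbcw jzsri ihmv thfw jrruw kafg dpg whg aycww jaldf
Hunk 4: at line 3 remove [ihmv,thfw,jrruw] add [jjbqr] -> 9 lines: gcfkl sbcw jzsri jjbqr kafg dpg whg aycww jaldf
Final line count: 9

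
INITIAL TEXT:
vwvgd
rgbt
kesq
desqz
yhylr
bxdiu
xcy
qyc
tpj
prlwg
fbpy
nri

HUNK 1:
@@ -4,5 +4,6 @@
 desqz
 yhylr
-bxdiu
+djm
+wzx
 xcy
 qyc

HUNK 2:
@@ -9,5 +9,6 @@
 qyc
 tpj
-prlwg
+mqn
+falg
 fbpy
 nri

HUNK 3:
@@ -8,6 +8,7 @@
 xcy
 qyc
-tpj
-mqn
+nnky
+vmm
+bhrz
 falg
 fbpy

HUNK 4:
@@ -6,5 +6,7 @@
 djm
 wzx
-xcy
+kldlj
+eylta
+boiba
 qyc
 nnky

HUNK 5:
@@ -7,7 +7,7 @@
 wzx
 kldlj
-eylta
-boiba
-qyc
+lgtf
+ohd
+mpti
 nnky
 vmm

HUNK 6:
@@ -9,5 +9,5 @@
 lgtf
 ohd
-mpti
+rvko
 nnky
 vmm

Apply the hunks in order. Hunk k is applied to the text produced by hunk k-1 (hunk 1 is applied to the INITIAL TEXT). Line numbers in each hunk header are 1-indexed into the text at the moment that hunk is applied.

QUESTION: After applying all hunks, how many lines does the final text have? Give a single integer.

Hunk 1: at line 4 remove [bxdiu] add [djm,wzx] -> 13 lines: vwvgd rgbt kesq desqz yhylr djm wzx xcy qyc tpj prlwg fbpy nri
Hunk 2: at line 9 remove [prlwg] add [mqn,falg] -> 14 lines: vwvgd rgbt kesq desqz yhylr djm wzx xcy qyc tpj mqn falg fbpy nri
Hunk 3: at line 8 remove [tpj,mqn] add [nnky,vmm,bhrz] -> 15 lines: vwvgd rgbt kesq desqz yhylr djm wzx xcy qyc nnky vmm bhrz falg fbpy nri
Hunk 4: at line 6 remove [xcy] add [kldlj,eylta,boiba] -> 17 lines: vwvgd rgbt kesq desqz yhylr djm wzx kldlj eylta boiba qyc nnky vmm bhrz falg fbpy nri
Hunk 5: at line 7 remove [eylta,boiba,qyc] add [lgtf,ohd,mpti] -> 17 lines: vwvgd rgbt kesq desqz yhylr djm wzx kldlj lgtf ohd mpti nnky vmm bhrz falg fbpy nri
Hunk 6: at line 9 remove [mpti] add [rvko] -> 17 lines: vwvgd rgbt kesq desqz yhylr djm wzx kldlj lgtf ohd rvko nnky vmm bhrz falg fbpy nri
Final line count: 17

Answer: 17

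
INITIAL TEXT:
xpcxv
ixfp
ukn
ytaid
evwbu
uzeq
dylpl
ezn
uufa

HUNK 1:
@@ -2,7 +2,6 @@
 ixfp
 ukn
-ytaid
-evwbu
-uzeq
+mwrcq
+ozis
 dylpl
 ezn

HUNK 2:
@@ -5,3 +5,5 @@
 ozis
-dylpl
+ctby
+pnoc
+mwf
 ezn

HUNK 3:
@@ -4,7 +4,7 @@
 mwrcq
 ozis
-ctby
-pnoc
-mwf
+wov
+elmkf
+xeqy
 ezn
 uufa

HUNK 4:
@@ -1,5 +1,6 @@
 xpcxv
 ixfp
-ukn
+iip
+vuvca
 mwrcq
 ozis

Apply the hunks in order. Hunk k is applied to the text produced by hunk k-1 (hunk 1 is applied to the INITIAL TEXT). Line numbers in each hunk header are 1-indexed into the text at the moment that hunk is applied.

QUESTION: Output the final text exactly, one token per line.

Answer: xpcxv
ixfp
iip
vuvca
mwrcq
ozis
wov
elmkf
xeqy
ezn
uufa

Derivation:
Hunk 1: at line 2 remove [ytaid,evwbu,uzeq] add [mwrcq,ozis] -> 8 lines: xpcxv ixfp ukn mwrcq ozis dylpl ezn uufa
Hunk 2: at line 5 remove [dylpl] add [ctby,pnoc,mwf] -> 10 lines: xpcxv ixfp ukn mwrcq ozis ctby pnoc mwf ezn uufa
Hunk 3: at line 4 remove [ctby,pnoc,mwf] add [wov,elmkf,xeqy] -> 10 lines: xpcxv ixfp ukn mwrcq ozis wov elmkf xeqy ezn uufa
Hunk 4: at line 1 remove [ukn] add [iip,vuvca] -> 11 lines: xpcxv ixfp iip vuvca mwrcq ozis wov elmkf xeqy ezn uufa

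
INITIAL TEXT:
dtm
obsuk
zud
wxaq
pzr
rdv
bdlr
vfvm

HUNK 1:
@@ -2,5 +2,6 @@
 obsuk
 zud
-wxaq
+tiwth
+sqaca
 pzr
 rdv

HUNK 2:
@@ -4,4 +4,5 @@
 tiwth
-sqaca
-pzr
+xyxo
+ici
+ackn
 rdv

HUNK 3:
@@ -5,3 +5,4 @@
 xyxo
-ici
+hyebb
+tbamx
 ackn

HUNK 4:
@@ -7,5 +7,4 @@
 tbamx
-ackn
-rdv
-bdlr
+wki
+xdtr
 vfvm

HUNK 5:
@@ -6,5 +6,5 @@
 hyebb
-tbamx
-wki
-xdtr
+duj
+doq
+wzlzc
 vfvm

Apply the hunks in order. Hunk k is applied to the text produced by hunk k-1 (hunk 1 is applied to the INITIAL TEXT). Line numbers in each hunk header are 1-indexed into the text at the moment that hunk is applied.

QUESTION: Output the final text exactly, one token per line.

Hunk 1: at line 2 remove [wxaq] add [tiwth,sqaca] -> 9 lines: dtm obsuk zud tiwth sqaca pzr rdv bdlr vfvm
Hunk 2: at line 4 remove [sqaca,pzr] add [xyxo,ici,ackn] -> 10 lines: dtm obsuk zud tiwth xyxo ici ackn rdv bdlr vfvm
Hunk 3: at line 5 remove [ici] add [hyebb,tbamx] -> 11 lines: dtm obsuk zud tiwth xyxo hyebb tbamx ackn rdv bdlr vfvm
Hunk 4: at line 7 remove [ackn,rdv,bdlr] add [wki,xdtr] -> 10 lines: dtm obsuk zud tiwth xyxo hyebb tbamx wki xdtr vfvm
Hunk 5: at line 6 remove [tbamx,wki,xdtr] add [duj,doq,wzlzc] -> 10 lines: dtm obsuk zud tiwth xyxo hyebb duj doq wzlzc vfvm

Answer: dtm
obsuk
zud
tiwth
xyxo
hyebb
duj
doq
wzlzc
vfvm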